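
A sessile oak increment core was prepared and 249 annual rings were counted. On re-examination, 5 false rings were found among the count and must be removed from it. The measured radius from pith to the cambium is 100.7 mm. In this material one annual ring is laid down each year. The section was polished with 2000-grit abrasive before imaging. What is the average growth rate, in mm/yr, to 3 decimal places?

Adjusted count: 249 − 5 = 244 annual rings.
Mean rate = 100.7 mm / 244 years ≈ 0.413 mm/yr.

0.413 mm/yr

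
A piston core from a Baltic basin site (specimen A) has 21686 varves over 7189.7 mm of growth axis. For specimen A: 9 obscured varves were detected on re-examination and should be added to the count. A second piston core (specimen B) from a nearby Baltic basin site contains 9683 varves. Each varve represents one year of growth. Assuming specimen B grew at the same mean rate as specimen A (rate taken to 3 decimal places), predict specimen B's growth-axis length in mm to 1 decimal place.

Specimen A: adjusted count: 21686 + 9 = 21695 varves.
A: Extension rate ≈ 7189.7 / 21695 = 0.331 mm/yr.
B's length ≈ 0.331 × 9683 = 3205.1 mm.

3205.1 mm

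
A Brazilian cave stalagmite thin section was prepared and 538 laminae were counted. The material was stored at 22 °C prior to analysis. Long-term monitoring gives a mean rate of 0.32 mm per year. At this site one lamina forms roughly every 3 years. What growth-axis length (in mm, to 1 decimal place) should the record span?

516.5 mm

At 3 years per lamina, 538 × 3 = 1614 years.
Length ≈ 0.32 × 1614 = 516.5 mm.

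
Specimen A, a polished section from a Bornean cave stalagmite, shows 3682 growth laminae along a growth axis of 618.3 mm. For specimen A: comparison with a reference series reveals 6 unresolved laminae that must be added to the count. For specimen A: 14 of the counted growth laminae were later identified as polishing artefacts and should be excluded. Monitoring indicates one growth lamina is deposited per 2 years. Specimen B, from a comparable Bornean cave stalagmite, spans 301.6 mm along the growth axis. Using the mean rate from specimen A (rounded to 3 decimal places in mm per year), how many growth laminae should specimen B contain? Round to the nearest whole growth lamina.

1795 growth laminae

Specimen A: adjusted count: 3682 − 14 + 6 = 3674 growth laminae.
Specimen A: multiplying by 2 years per growth lamina: 3674 × 2 = 7348 years.
A: Extension rate ≈ 618.3 / 7348 = 0.084 mm per year.
Specimen B: 301.6 mm / 0.084 mm per year = 3590.48 years; at 2 years per growth lamina that is 3590.48 / 2 ≈ 1795 growth laminae.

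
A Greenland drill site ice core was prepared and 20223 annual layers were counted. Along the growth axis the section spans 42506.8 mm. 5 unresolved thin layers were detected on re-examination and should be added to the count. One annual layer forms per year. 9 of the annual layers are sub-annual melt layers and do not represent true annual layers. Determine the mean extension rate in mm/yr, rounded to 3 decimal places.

2.102 mm/yr

Adjusted count: 20223 − 9 + 5 = 20219 annual layers.
Extension rate ≈ 42506.8 / 20219 = 2.102 mm/yr.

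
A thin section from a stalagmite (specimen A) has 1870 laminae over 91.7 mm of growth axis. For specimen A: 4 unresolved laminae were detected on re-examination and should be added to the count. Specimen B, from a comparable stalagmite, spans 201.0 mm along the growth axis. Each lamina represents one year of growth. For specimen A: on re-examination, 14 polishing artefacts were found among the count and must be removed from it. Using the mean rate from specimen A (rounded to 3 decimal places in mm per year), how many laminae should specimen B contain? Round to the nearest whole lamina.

4102 laminae

Specimen A: after corrections the count is 1870 − 14 + 4 = 1860 laminae.
A: Extension rate ≈ 91.7 / 1860 = 0.049 mm per year.
Specimen B: 201.0 mm / 0.049 mm per year = 4102.04 years ≈ 4102 laminae.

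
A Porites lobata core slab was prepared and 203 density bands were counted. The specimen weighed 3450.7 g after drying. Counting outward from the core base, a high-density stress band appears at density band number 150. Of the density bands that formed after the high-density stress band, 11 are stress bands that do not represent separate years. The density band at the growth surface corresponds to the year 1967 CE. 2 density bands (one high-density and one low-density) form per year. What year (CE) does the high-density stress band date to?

1946 CE

The high-density stress band sits at density band 150 from the core base, so 203 − 150 = 53 density bands formed after it.
Removing the 11 false density bands leaves 53 − 11 = 42 true density bands beyond the high-density stress band.
42 density bands at 2 per year is 42 / 2 = 21 years.
Counting back 21 years from 1967 CE places the high-density stress band in 1967 − 21 = 1946 CE.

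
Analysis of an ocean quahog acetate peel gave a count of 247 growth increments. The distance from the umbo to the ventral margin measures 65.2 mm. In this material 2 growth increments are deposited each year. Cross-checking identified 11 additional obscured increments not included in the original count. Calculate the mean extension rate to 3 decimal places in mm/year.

0.505 mm/year

True growth increment count = 247 + 11 = 258.
258 growth increments at 2 per year is 258 / 2 = 129 years.
Extension rate ≈ 65.2 / 129 = 0.505 mm/year.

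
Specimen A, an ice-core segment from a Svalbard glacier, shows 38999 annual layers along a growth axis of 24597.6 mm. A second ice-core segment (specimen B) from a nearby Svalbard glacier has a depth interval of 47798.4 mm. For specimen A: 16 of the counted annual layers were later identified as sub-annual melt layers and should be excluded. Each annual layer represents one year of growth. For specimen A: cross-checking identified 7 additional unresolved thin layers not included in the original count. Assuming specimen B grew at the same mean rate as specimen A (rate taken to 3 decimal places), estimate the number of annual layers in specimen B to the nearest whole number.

Specimen A: true annual layer count = 38999 − 16 + 7 = 38990.
A: Extension rate ≈ 24597.6 / 38990 = 0.631 mm/year.
For B, 47798.4 / 0.631 = 75750.24 years ≈ 75750 annual layers.

75750 annual layers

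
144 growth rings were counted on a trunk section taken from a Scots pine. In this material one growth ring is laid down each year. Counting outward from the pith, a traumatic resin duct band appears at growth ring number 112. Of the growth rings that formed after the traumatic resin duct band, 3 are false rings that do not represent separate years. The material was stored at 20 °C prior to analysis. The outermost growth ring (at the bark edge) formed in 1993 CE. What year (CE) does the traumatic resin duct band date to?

1964 CE

144 − 112 = 32 growth rings lie beyond the traumatic resin duct band toward the bark edge.
Removing the 3 false growth rings leaves 32 − 3 = 29 true growth rings beyond the traumatic resin duct band.
Counting back 29 years from 1993 CE places the traumatic resin duct band in 1993 − 29 = 1964 CE.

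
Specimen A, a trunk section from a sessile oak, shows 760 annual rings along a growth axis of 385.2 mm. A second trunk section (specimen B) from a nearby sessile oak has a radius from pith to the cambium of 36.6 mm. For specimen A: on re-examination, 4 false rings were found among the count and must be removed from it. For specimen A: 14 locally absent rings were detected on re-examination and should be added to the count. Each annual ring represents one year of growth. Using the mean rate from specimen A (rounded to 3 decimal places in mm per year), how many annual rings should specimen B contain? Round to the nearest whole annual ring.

73 annual rings

Specimen A: after corrections the count is 760 − 4 + 14 = 770 annual rings.
A: Extension rate ≈ 385.2 / 770 = 0.500 mm per year.
For B, 36.6 / 0.500 = 73.20 years ≈ 73 annual rings.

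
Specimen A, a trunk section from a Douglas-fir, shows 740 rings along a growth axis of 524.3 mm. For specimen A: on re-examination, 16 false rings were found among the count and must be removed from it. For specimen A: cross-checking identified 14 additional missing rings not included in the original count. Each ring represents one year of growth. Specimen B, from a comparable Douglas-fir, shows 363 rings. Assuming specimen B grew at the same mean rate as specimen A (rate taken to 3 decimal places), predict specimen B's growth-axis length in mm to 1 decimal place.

Specimen A: after corrections the count is 740 − 16 + 14 = 738 rings.
A: 524.3 mm over 738 years gives 524.3 / 738 ≈ 0.710 mm per year.
Length of B = 0.710 × 363 = 257.7 mm.

257.7 mm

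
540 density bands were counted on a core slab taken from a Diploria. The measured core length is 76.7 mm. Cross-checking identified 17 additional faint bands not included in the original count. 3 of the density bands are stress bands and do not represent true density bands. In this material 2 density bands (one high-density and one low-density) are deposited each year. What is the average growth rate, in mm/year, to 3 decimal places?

True density band count = 540 − 3 + 17 = 554.
With 2 density bands per year, 554 / 2 = 277 years.
76.7 mm over 277 years gives 76.7 / 277 ≈ 0.277 mm/year.

0.277 mm/year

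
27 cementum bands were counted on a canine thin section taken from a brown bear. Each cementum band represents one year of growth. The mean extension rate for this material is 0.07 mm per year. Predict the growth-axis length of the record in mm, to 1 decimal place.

1.9 mm

27 years of growth are recorded.
Predicted length = 0.07 mm/year × 27 years = 1.9 mm.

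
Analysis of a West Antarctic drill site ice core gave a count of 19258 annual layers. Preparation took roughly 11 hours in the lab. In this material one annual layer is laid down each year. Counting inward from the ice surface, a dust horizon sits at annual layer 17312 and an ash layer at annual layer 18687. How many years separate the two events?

1375 years

Separation: 18687 − 17312 = 1375 annual layers.
One annual layer per year makes the interval 1375 years.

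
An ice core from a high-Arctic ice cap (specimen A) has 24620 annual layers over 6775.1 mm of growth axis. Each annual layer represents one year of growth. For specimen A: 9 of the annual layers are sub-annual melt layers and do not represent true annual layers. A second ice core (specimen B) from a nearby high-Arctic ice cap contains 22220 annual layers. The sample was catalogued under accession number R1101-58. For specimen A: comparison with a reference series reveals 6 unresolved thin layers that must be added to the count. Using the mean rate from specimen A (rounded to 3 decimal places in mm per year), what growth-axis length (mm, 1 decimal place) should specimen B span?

Specimen A: correcting the raw count gives 24620 − 9 + 6 = 24617 true annual layers.
A: Extension rate ≈ 6775.1 / 24617 = 0.275 mm/yr.
For B, 0.275 mm/year × 22220 years = 6110.5 mm.

6110.5 mm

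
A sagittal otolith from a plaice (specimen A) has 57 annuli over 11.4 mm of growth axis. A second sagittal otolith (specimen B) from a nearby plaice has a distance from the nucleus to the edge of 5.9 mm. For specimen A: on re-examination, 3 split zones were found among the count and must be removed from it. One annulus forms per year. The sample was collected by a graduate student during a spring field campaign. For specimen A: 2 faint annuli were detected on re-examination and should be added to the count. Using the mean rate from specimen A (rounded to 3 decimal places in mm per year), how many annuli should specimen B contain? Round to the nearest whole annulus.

Specimen A: adjusted count: 57 − 3 + 2 = 56 annuli.
A: Mean rate = 11.4 mm / 56 years ≈ 0.204 mm/year.
Specimen B: 5.9 mm / 0.204 mm per year = 28.92 years ≈ 29 annuli.

29 annuli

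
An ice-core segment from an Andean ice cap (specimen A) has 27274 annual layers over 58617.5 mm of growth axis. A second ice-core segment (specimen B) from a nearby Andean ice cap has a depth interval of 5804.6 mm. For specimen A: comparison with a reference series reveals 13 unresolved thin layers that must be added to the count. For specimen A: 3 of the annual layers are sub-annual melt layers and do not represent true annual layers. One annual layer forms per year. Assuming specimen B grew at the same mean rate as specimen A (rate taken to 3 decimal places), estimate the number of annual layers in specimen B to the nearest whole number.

Specimen A: adjusted count: 27274 − 3 + 13 = 27284 annual layers.
A: Extension rate ≈ 58617.5 / 27284 = 2.148 mm per year.
B spans 5804.6 / 2.148 = 2702.33 years ≈ 2702 annual layers.

2702 annual layers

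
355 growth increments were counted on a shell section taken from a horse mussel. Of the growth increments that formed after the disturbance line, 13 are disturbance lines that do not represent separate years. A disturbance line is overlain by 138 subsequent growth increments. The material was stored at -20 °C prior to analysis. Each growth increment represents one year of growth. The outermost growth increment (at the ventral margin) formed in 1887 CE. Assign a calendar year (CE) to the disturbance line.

138 growth increments formed after the disturbance line.
Removing the 13 false growth increments leaves 138 − 13 = 125 true growth increments beyond the disturbance line.
The growth increment at the ventral margin is 1887 CE, so the disturbance line dates to 1887 − 125 = 1762 CE.

1762 CE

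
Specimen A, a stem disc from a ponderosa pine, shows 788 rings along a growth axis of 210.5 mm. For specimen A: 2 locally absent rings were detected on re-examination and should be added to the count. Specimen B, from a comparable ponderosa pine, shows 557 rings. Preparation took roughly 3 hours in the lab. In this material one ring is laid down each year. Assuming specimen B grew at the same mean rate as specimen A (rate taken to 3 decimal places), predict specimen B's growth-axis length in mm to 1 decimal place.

148.2 mm

Specimen A: correcting the raw count gives 788 + 2 = 790 true rings.
A: Extension rate ≈ 210.5 / 790 = 0.266 mm/year.
B's length ≈ 0.266 × 557 = 148.2 mm.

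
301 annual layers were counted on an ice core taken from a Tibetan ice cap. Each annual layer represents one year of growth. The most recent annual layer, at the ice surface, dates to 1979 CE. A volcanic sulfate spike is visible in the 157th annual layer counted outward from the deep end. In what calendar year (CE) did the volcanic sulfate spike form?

1835 CE

301 − 157 = 144 annual layers lie beyond the volcanic sulfate spike toward the ice surface.
Counting back 144 years from 1979 CE places the volcanic sulfate spike in 1979 − 144 = 1835 CE.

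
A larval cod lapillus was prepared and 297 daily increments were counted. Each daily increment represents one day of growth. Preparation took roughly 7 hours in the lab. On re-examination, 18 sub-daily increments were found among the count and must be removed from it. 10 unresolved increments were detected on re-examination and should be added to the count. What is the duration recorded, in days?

Adjusted count: 297 − 18 + 10 = 289 daily increments.
One daily increment per day makes the duration 289 days.

289 days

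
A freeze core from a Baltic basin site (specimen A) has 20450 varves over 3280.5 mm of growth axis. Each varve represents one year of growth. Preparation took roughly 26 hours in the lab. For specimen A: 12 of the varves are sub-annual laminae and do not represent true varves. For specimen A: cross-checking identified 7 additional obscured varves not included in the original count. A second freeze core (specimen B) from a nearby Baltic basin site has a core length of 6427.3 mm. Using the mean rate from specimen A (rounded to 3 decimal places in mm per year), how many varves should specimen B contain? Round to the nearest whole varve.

40171 varves

Specimen A: true varve count = 20450 − 12 + 7 = 20445.
A: 3280.5 mm over 20445 years gives 3280.5 / 20445 ≈ 0.160 mm/yr.
For B, 6427.3 / 0.160 = 40170.62 years ≈ 40171 varves.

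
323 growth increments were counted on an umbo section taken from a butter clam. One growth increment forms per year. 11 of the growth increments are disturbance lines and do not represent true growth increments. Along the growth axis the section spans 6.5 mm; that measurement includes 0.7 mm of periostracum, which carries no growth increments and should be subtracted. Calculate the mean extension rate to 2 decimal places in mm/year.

0.02 mm/year

After corrections the count is 323 − 11 = 312 growth increments.
Net length = 6.5 − 0.7 = 5.8 mm.
Mean rate = 5.8 mm / 312 years ≈ 0.02 mm/year.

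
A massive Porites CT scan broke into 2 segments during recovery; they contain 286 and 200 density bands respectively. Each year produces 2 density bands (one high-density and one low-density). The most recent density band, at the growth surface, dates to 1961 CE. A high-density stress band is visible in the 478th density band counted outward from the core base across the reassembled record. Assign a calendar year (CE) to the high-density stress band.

Total density bands = 286 + 200 = 486.
Between density band 478 and the growth surface there are 486 − 478 = 8 density bands.
With 2 density bands per year, 8 / 2 = 4 years.
The density band at the growth surface is 1961 CE, so the high-density stress band dates to 1961 − 4 = 1957 CE.

1957 CE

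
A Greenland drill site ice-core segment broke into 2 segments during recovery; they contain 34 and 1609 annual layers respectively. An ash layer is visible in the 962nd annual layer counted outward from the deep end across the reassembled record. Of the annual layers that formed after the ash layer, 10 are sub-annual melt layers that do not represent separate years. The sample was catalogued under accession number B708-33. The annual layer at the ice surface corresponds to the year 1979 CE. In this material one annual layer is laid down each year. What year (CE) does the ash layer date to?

Total annual layers = 34 + 1609 = 1643.
The ash layer sits at annual layer 962 from the deep end, so 1643 − 962 = 681 annual layers formed after it.
Removing the 10 false annual layers leaves 681 − 10 = 671 true annual layers beyond the ash layer.
The annual layer at the ice surface is 1979 CE, so the ash layer dates to 1979 − 671 = 1308 CE.

1308 CE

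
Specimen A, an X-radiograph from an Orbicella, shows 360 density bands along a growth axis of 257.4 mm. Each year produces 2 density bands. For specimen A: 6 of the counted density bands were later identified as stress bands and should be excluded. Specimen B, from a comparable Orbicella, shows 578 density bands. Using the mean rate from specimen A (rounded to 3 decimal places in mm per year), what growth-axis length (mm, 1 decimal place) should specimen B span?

420.2 mm

Specimen A: adjusted count: 360 − 6 = 354 density bands.
Specimen A: 354 density bands at 2 per year is 354 / 2 = 177 years.
A: 257.4 mm over 177 years gives 257.4 / 177 ≈ 1.454 mm/year.
Specimen B: dividing by 2 density bands per year: 578 / 2 = 289 years. B's length ≈ 1.454 × 289 = 420.2 mm.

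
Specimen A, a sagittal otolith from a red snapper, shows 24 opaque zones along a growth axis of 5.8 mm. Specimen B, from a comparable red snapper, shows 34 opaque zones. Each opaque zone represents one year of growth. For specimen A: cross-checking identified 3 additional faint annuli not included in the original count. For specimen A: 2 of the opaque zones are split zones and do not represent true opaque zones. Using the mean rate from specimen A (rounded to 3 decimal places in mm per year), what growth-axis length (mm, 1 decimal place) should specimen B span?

7.9 mm

Specimen A: true opaque zone count = 24 − 2 + 3 = 25.
A: 5.8 mm over 25 years gives 5.8 / 25 ≈ 0.232 mm per year.
Length of B = 0.232 × 34 = 7.9 mm.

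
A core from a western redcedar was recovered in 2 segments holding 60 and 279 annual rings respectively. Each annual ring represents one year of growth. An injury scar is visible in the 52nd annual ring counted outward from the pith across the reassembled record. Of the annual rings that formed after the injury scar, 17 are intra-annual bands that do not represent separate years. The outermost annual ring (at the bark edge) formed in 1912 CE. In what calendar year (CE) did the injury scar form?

1642 CE

Total annual rings = 60 + 279 = 339.
339 − 52 = 287 annual rings lie beyond the injury scar toward the bark edge.
287 − 17 false = 270 true annual rings after the injury scar.
The annual ring at the bark edge is 1912 CE, so the injury scar dates to 1912 − 270 = 1642 CE.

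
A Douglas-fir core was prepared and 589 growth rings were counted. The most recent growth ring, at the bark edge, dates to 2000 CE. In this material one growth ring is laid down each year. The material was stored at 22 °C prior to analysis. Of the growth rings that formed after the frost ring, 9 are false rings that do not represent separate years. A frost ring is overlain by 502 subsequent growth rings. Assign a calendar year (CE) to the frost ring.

There are 502 growth rings younger than the frost ring.
502 − 9 false = 493 true growth rings after the frost ring.
Counting back 493 years from 2000 CE places the frost ring in 2000 − 493 = 1507 CE.

1507 CE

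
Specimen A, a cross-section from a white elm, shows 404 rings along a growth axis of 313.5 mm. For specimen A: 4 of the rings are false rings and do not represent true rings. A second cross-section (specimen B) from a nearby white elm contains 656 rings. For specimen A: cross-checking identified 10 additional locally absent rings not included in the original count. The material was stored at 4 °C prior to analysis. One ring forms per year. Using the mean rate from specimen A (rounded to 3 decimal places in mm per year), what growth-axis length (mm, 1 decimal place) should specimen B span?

Specimen A: correcting the raw count gives 404 − 4 + 10 = 410 true rings.
A: Mean rate = 313.5 mm / 410 years ≈ 0.765 mm/yr.
B's length ≈ 0.765 × 656 = 501.8 mm.

501.8 mm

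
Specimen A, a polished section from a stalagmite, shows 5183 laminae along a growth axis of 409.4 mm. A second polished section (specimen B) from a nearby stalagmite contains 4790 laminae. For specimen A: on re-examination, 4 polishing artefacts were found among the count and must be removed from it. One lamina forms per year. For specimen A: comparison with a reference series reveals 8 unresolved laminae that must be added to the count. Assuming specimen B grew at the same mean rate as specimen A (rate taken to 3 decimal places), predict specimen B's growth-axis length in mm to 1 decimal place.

Specimen A: after corrections the count is 5183 − 4 + 8 = 5187 laminae.
A: Mean rate = 409.4 mm / 5187 years ≈ 0.079 mm per year.
For B, 0.079 mm/year × 4790 years = 378.4 mm.

378.4 mm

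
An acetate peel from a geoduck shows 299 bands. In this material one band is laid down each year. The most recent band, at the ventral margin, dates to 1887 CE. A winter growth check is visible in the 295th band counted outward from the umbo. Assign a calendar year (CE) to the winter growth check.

1883 CE

The winter growth check sits at band 295 from the umbo, so 299 − 295 = 4 bands formed after it.
1887 − 4 = 1883 CE.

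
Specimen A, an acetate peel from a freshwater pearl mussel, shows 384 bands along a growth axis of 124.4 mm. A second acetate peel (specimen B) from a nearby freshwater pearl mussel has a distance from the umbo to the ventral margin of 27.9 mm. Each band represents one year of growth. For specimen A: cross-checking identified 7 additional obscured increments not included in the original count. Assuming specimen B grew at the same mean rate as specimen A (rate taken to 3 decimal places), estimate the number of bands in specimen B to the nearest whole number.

88 bands

Specimen A: adjusted count: 384 + 7 = 391 bands.
A: Extension rate ≈ 124.4 / 391 = 0.318 mm/yr.
B spans 27.9 / 0.318 = 87.74 years ≈ 88 bands.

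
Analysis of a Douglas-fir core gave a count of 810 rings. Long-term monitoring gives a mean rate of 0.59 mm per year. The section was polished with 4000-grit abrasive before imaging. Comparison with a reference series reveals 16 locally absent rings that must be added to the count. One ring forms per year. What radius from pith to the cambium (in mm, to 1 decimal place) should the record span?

487.3 mm

Correcting the raw count gives 810 + 16 = 826 true rings.
Length ≈ 0.59 × 826 = 487.3 mm.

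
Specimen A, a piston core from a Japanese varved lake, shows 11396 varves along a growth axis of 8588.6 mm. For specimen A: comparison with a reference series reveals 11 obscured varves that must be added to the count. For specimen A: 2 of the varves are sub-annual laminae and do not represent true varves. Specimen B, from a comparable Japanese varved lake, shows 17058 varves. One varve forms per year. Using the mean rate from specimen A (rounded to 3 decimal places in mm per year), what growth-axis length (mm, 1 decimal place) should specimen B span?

12844.7 mm

Specimen A: true varve count = 11396 − 2 + 11 = 11405.
A: Extension rate ≈ 8588.6 / 11405 = 0.753 mm/yr.
For B, 0.753 mm/year × 17058 years = 12844.7 mm.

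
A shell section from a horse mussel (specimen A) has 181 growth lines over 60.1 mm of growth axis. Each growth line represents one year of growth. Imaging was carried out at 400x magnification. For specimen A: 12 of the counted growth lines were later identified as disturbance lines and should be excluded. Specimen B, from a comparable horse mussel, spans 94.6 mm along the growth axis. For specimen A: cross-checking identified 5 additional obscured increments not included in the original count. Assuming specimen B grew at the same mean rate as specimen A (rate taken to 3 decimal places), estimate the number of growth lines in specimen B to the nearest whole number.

274 growth lines

Specimen A: adjusted count: 181 − 12 + 5 = 174 growth lines.
A: Mean rate = 60.1 mm / 174 years ≈ 0.345 mm/yr.
Specimen B: 94.6 mm / 0.345 mm per year = 274.20 years ≈ 274 growth lines.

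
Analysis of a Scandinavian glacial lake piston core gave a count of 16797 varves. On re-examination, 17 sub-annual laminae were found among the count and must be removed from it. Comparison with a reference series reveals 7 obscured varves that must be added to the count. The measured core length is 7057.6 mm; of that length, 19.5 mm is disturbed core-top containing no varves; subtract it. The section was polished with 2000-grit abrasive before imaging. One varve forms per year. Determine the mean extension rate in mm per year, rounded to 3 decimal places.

Adjusted count: 16797 − 17 + 7 = 16787 varves.
Net length = 7057.6 − 19.5 = 7038.1 mm.
Mean rate = 7038.1 mm / 16787 years ≈ 0.419 mm per year.

0.419 mm per year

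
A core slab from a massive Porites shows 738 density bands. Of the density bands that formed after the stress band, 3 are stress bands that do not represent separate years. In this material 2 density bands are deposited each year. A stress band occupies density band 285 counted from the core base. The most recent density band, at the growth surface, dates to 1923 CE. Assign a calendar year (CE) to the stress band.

Between density band 285 and the growth surface there are 738 − 285 = 453 density bands.
Removing the 3 false density bands leaves 453 − 3 = 450 true density bands beyond the stress band.
450 density bands at 2 per year is 450 / 2 = 225 years.
Counting back 225 years from 1923 CE places the stress band in 1923 − 225 = 1698 CE.

1698 CE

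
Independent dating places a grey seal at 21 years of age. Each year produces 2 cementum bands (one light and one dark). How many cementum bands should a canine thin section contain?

42 cementum bands

21 years at 2 cementum bands per year gives 21 × 2 = 42 cementum bands.
So 42 cementum bands should be present.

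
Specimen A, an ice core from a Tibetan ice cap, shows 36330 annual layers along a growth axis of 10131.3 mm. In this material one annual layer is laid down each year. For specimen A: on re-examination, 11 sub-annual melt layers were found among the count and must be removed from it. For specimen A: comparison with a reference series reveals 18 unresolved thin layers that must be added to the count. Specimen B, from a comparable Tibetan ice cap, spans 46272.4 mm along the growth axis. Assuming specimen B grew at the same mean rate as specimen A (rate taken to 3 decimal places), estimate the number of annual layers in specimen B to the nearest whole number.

165851 annual layers

Specimen A: true annual layer count = 36330 − 11 + 18 = 36337.
A: Mean rate = 10131.3 mm / 36337 years ≈ 0.279 mm/yr.
B spans 46272.4 / 0.279 = 165850.90 years ≈ 165851 annual layers.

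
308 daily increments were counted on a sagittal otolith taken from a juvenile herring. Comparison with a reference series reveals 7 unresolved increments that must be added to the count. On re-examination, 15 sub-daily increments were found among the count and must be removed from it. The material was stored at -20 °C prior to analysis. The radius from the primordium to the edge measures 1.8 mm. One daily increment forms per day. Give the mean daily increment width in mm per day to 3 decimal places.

After corrections the count is 308 − 15 + 7 = 300 daily increments.
Extension rate ≈ 1.8 / 300 = 0.006 mm per day.

0.006 mm per day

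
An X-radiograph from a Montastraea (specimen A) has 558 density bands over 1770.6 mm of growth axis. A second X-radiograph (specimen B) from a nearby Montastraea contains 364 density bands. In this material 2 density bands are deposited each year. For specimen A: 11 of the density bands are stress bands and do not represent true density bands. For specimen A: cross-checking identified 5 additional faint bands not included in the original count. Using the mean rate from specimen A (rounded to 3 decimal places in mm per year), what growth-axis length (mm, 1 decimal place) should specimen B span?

Specimen A: true density band count = 558 − 11 + 5 = 552.
Specimen A: dividing by 2 density bands per year: 552 / 2 = 276 years.
A: Mean rate = 1770.6 mm / 276 years ≈ 6.415 mm/year.
Specimen B: with 2 density bands per year, 364 / 2 = 182 years. Length of B = 6.415 × 182 = 1167.5 mm.

1167.5 mm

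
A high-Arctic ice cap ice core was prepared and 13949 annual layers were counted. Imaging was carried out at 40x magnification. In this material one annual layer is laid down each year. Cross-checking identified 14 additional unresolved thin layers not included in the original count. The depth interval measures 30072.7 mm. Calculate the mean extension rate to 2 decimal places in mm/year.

After corrections the count is 13949 + 14 = 13963 annual layers.
Extension rate ≈ 30072.7 / 13963 = 2.15 mm/year.

2.15 mm/year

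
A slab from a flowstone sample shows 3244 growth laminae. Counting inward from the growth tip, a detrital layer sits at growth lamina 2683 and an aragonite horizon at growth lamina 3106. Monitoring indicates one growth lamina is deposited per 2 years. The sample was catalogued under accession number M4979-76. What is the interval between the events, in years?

Separation: 3106 − 2683 = 423 growth laminae.
Multiplying by 2 years per growth lamina: 423 × 2 = 846 years.

846 yr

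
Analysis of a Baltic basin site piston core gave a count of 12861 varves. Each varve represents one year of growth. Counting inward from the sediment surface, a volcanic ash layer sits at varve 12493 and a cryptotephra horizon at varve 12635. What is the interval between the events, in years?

Separation: 12635 − 12493 = 142 varves.
At one varve per year, 142 years elapsed between them.

142 years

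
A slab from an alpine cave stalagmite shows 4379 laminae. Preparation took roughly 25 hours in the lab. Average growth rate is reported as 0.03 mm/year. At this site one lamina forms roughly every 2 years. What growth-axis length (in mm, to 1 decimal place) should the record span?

4379 laminae at 2 years each span 4379 × 2 = 8758 years.
8758 years at 0.03 mm/year gives 0.03 × 8758 = 262.7 mm.

262.7 mm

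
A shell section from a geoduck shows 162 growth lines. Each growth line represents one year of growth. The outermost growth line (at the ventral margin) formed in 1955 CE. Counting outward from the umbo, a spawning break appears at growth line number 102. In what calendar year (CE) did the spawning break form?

1895 CE

162 − 102 = 60 growth lines lie beyond the spawning break toward the ventral margin.
1955 − 60 = 1895 CE.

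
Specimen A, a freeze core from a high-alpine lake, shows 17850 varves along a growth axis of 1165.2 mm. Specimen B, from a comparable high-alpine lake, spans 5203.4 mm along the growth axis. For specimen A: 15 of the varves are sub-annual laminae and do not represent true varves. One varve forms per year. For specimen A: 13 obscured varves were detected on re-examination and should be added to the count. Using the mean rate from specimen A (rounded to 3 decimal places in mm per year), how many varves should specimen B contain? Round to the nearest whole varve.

80052 varves

Specimen A: adjusted count: 17850 − 15 + 13 = 17848 varves.
A: Extension rate ≈ 1165.2 / 17848 = 0.065 mm/yr.
For B, 5203.4 / 0.065 = 80052.31 years ≈ 80052 varves.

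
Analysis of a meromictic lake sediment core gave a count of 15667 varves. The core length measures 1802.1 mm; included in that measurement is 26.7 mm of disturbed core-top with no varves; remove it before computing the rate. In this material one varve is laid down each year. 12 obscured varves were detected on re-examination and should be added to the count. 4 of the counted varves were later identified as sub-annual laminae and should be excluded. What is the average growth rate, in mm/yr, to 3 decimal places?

True varve count = 15667 − 4 + 12 = 15675.
The growth record spans 1802.1 − 26.7 = 1775.4 mm.
Extension rate ≈ 1775.4 / 15675 = 0.113 mm/yr.

0.113 mm/yr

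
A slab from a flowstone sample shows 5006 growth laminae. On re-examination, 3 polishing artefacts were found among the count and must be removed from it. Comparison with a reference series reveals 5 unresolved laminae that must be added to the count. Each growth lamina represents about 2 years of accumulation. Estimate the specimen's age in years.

10016 yr

After corrections the count is 5006 − 3 + 5 = 5008 growth laminae.
At 2 years per growth lamina, 5008 × 2 = 10016 years.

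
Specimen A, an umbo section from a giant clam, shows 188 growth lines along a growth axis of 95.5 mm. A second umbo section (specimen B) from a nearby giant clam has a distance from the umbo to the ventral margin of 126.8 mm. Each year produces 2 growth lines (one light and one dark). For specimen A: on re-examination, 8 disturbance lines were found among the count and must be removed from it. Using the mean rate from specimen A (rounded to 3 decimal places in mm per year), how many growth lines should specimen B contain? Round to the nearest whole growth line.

239 growth lines

Specimen A: adjusted count: 188 − 8 = 180 growth lines.
Specimen A: dividing by 2 growth lines per year: 180 / 2 = 90 years.
A: 95.5 mm over 90 years gives 95.5 / 90 ≈ 1.061 mm/yr.
Specimen B: 126.8 mm / 1.061 mm per year = 119.51 years; at 2 growth lines per year that is 119.51 × 2 ≈ 239 growth lines.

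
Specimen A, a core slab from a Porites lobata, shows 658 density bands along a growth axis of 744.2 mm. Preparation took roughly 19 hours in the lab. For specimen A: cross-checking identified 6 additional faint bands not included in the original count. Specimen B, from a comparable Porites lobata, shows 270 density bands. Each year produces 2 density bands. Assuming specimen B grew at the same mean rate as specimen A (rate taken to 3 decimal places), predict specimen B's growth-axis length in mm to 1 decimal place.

Specimen A: adjusted count: 658 + 6 = 664 density bands.
Specimen A: with 2 density bands per year, 664 / 2 = 332 years.
A: 744.2 mm over 332 years gives 744.2 / 332 ≈ 2.242 mm per year.
Specimen B: dividing by 2 density bands per year: 270 / 2 = 135 years. B's length ≈ 2.242 × 135 = 302.7 mm.

302.7 mm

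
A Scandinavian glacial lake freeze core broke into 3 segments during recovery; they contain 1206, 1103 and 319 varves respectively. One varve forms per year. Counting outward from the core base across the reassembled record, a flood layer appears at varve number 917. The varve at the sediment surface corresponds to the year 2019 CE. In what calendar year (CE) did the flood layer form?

308 CE

Total varves = 1206 + 1103 + 319 = 2628.
Between varve 917 and the sediment surface there are 2628 − 917 = 1711 varves.
Counting back 1711 years from 2019 CE places the flood layer in 2019 − 1711 = 308 CE.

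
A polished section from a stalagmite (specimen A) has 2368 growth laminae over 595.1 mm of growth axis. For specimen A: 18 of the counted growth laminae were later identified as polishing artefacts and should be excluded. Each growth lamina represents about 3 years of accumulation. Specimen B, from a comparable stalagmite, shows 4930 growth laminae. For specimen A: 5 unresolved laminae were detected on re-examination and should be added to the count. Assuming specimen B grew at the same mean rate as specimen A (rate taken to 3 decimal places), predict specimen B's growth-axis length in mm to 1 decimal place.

1242.4 mm

Specimen A: correcting the raw count gives 2368 − 18 + 5 = 2355 true growth laminae.
Specimen A: 2355 growth laminae at 3 years each span 2355 × 3 = 7065 years.
A: Extension rate ≈ 595.1 / 7065 = 0.084 mm/year.
Specimen B: 4930 growth laminae at 3 years each span 4930 × 3 = 14790 years. B's length ≈ 0.084 × 14790 = 1242.4 mm.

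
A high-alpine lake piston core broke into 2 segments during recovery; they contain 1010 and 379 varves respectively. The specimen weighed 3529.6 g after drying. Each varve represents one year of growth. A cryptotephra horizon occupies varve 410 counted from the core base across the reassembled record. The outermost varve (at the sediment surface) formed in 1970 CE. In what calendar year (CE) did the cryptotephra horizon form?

991 CE

Total varves = 1010 + 379 = 1389.
Between varve 410 and the sediment surface there are 1389 − 410 = 979 varves.
1970 − 979 = 991 CE.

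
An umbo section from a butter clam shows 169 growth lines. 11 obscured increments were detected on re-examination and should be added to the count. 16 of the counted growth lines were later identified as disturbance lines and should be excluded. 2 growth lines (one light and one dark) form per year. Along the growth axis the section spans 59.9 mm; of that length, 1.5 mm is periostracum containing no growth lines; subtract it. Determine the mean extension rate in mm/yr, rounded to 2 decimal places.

0.71 mm/yr

True growth line count = 169 − 16 + 11 = 164.
Dividing by 2 growth lines per year: 164 / 2 = 82 years.
Removing the 1.5 mm offcut leaves 59.9 − 1.5 = 58.4 mm.
Mean rate = 58.4 mm / 82 years ≈ 0.71 mm/yr.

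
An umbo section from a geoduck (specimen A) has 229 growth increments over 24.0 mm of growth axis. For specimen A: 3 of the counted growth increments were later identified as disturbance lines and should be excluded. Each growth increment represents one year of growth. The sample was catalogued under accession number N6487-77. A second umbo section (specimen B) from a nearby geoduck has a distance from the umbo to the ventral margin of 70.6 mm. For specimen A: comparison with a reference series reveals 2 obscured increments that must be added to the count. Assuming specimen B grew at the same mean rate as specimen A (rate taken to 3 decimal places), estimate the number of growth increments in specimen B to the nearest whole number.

672 growth increments

Specimen A: correcting the raw count gives 229 − 3 + 2 = 228 true growth increments.
A: Mean rate = 24.0 mm / 228 years ≈ 0.105 mm per year.
For B, 70.6 / 0.105 = 672.38 years ≈ 672 growth increments.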